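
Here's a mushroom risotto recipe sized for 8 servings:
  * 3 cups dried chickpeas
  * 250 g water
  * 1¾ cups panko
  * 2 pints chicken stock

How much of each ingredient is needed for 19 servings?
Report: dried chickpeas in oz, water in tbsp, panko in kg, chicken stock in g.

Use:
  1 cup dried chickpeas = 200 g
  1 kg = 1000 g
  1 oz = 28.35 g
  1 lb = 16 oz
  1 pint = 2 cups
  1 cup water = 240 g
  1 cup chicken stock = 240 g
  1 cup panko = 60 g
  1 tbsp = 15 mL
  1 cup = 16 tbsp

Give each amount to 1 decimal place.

dried chickpeas: 50.3 oz; water: 39.6 tbsp; panko: 0.2 kg; chicken stock: 2280.0 g

Scaling factor: 19/8 = 2.375.
dried chickpeas: 3 cup × 19/8 × 200 g/cup ÷ 28.35 g/oz ≈ 50.3 oz
water: 250 g × 19/8 ÷ 240 g/cup × 16 tbsp/cup ≈ 39.6 tbsp
panko: 1.75 cup × 19/8 × 60 g/cup ÷ 1000 g/kg ≈ 0.2 kg
chicken stock: 2 pint × 19/8 × 2 cup/pint × 240 g/cup = 2280.0 g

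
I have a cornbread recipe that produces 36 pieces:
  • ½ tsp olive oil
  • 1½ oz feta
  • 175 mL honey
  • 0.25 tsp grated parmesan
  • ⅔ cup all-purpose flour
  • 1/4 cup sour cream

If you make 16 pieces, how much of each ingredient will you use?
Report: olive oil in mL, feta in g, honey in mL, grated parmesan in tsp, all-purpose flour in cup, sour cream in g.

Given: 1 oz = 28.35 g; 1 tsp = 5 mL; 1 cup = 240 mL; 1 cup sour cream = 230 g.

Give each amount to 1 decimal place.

Scaling factor: 16/36 = 4/9.
olive oil: 0.5 tsp × 4/9 × 5 mL/tsp ≈ 1.1 mL
feta: 1.5 oz × 4/9 × 28.35 g/oz = 18.9 g
honey: 175 mL × 4/9 ≈ 77.8 mL
grated parmesan: 0.25 tsp × 4/9 ≈ 0.1 tsp
all-purpose flour: 2/3 cup × 4/9 ≈ 0.3 cup
sour cream: 0.25 cup × 4/9 × 230 g/cup ≈ 25.6 g

olive oil: 1.1 mL; feta: 18.9 g; honey: 77.8 mL; grated parmesan: 0.1 tsp; all-purpose flour: 0.3 cup; sour cream: 25.6 g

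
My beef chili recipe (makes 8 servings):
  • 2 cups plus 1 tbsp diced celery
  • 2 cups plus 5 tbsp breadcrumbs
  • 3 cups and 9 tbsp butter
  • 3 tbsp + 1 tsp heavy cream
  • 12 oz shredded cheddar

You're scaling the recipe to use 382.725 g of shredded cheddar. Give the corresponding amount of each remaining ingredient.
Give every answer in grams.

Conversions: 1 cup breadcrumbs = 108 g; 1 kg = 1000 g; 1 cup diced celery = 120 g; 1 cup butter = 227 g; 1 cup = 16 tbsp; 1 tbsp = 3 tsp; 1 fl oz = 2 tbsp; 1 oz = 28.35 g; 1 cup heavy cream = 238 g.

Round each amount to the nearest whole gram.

diced celery: 278 g; breadcrumbs: 281 g; butter: 910 g; heavy cream: 56 g

The original recipe has 340.2 g of shredded cheddar, so the scaling factor is 382.725 ÷ 340.2 = 9/8 = 1.125.
diced celery: (2 cup + 1 tbsp = 2.0625 cup) × 9/8 × 120 g/cup ≈ 278 g
breadcrumbs: (2 cup + 5 tbsp = 2.3125 cup) × 9/8 × 108 g/cup ≈ 281 g
butter: (3 cup + 9 tbsp = 3.5625 cup) × 9/8 × 227 g/cup ≈ 910 g
heavy cream: (3 tbsp + 1 tsp = 10/3 tbsp) × 9/8 ÷ 16 tbsp/cup × 238 g/cup ≈ 56 g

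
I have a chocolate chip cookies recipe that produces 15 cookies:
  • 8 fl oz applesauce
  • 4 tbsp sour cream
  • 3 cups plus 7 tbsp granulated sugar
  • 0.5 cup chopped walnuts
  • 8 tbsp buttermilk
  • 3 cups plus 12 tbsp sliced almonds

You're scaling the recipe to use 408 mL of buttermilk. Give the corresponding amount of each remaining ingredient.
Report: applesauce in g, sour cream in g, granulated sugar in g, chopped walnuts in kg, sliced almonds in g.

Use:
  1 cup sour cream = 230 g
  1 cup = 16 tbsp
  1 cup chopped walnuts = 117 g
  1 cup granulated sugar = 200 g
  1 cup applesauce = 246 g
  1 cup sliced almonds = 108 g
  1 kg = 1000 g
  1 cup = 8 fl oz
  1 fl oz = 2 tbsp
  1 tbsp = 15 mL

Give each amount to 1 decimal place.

applesauce: 836.4 g; sour cream: 195.5 g; granulated sugar: 2337.5 g; chopped walnuts: 0.2 kg; sliced almonds: 1377.0 g

The original recipe has 120 mL of buttermilk, so the scaling factor is 408 ÷ 120 = 17/5 = 3.4.
applesauce: 8 fl oz × 17/5 ÷ 8 fl oz/cup × 246 g/cup = 836.4 g
sour cream: 4 tbsp × 17/5 ÷ 16 tbsp/cup × 230 g/cup = 195.5 g
granulated sugar: (3 cup + 7 tbsp = 3.4375 cup) × 17/5 × 200 g/cup = 2337.5 g
chopped walnuts: 0.5 cup × 17/5 × 117 g/cup ÷ 1000 g/kg ≈ 0.2 kg
sliced almonds: (3 cup + 12 tbsp = 3.75 cup) × 17/5 × 108 g/cup = 1377.0 g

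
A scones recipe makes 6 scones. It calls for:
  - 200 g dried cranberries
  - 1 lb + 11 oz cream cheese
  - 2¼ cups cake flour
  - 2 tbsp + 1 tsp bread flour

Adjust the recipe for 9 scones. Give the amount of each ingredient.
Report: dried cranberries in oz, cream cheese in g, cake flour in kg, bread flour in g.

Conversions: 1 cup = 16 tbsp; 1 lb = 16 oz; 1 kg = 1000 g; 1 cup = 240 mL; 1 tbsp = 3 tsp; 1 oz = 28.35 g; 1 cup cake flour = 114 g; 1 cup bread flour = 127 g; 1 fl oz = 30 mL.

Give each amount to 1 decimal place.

dried cranberries: 10.6 oz; cream cheese: 1148.2 g; cake flour: 0.4 kg; bread flour: 27.8 g

Scaling factor: 9/6 = 3/2 = 1.5.
dried cranberries: 200 g × 3/2 ÷ 28.35 g/oz ≈ 10.6 oz
cream cheese: (1 lb + 11 oz = 1.6875 lb) × 3/2 × 16 oz/lb × 28.35 g/oz ≈ 1148.2 g
cake flour: 2.25 cup × 3/2 × 114 g/cup ÷ 1000 g/kg ≈ 0.4 kg
bread flour: (2 tbsp + 1 tsp = 7/3 tbsp) × 3/2 ÷ 16 tbsp/cup × 127 g/cup ≈ 27.8 g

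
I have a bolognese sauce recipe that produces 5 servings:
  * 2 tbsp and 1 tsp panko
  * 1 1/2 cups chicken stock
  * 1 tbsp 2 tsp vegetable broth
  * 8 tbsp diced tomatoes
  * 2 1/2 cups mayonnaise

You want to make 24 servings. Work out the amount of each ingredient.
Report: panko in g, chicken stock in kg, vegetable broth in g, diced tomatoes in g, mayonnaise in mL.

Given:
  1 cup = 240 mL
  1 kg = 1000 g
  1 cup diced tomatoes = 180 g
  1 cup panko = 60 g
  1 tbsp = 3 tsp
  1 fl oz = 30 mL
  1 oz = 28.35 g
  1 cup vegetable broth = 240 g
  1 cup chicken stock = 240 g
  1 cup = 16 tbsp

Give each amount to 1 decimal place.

Scaling factor: 24/5 = 4.8.
panko: (2 tbsp + 1 tsp = 7/3 tbsp) × 24/5 ÷ 16 tbsp/cup × 60 g/cup = 42.0 g
chicken stock: 1.5 cup × 24/5 × 240 g/cup ÷ 1000 g/kg ≈ 1.7 kg
vegetable broth: (1 tbsp + 2 tsp = 5/3 tbsp) × 24/5 ÷ 16 tbsp/cup × 240 g/cup = 120.0 g
diced tomatoes: 8 tbsp × 24/5 ÷ 16 tbsp/cup × 180 g/cup = 432.0 g
mayonnaise: 2.5 cup × 24/5 × 240 mL/cup = 2880.0 mL

panko: 42.0 g; chicken stock: 1.7 kg; vegetable broth: 120.0 g; diced tomatoes: 432.0 g; mayonnaise: 2880.0 mL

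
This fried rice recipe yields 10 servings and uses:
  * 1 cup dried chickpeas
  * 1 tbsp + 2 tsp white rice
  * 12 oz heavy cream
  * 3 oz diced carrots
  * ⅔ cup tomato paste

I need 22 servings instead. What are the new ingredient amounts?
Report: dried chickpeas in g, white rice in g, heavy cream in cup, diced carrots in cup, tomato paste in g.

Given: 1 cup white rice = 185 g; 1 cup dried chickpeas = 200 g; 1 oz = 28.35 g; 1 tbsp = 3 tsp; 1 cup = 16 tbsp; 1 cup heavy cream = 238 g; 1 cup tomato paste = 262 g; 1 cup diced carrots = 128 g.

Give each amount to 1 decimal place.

dried chickpeas: 440.0 g; white rice: 42.4 g; heavy cream: 3.1 cup; diced carrots: 1.5 cup; tomato paste: 384.3 g

Scaling factor: 22/10 = 11/5 = 2.2.
dried chickpeas: 1 cup × 11/5 × 200 g/cup = 440.0 g
white rice: (1 tbsp + 2 tsp = 5/3 tbsp) × 11/5 ÷ 16 tbsp/cup × 185 g/cup ≈ 42.4 g
heavy cream: 12 oz × 11/5 × 28.35 g/oz ÷ 238 g/cup ≈ 3.1 cup
diced carrots: 3 oz × 11/5 × 28.35 g/oz ÷ 128 g/cup ≈ 1.5 cup
tomato paste: 2/3 cup × 11/5 × 262 g/cup ≈ 384.3 g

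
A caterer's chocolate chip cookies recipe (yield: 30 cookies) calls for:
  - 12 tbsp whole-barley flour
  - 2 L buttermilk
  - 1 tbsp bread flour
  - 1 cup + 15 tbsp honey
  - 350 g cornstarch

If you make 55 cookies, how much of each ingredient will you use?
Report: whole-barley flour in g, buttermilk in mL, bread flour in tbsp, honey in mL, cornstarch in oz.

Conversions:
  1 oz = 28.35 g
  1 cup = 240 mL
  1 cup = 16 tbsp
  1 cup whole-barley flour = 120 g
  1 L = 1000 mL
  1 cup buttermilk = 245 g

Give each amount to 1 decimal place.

whole-barley flour: 165.0 g; buttermilk: 3666.7 mL; bread flour: 1.8 tbsp; honey: 852.5 mL; cornstarch: 22.6 oz

Scaling factor: 55/30 = 11/6.
whole-barley flour: 12 tbsp × 11/6 ÷ 16 tbsp/cup × 120 g/cup = 165.0 g
buttermilk: 2 L × 11/6 × 1000 mL/L ≈ 3666.7 mL
bread flour: 1 tbsp × 11/6 ≈ 1.8 tbsp
honey: (1 cup + 15 tbsp = 1.9375 cup) × 11/6 × 240 mL/cup = 852.5 mL
cornstarch: 350 g × 11/6 ÷ 28.35 g/oz ≈ 22.6 oz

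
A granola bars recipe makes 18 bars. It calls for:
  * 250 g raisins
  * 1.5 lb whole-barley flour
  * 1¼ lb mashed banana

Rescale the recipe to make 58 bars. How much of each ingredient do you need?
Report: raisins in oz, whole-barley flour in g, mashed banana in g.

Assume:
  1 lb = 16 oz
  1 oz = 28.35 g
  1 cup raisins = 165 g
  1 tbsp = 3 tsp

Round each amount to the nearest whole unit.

Scaling factor: 58/18 = 29/9.
raisins: 250 g × 29/9 ÷ 28.35 g/oz ≈ 28 oz
whole-barley flour: 1.5 lb × 29/9 × 16 oz/lb × 28.35 g/oz ≈ 2192 g
mashed banana: 1.25 lb × 29/9 × 16 oz/lb × 28.35 g/oz = 1827 g

raisins: 28 oz; whole-barley flour: 2192 g; mashed banana: 1827 g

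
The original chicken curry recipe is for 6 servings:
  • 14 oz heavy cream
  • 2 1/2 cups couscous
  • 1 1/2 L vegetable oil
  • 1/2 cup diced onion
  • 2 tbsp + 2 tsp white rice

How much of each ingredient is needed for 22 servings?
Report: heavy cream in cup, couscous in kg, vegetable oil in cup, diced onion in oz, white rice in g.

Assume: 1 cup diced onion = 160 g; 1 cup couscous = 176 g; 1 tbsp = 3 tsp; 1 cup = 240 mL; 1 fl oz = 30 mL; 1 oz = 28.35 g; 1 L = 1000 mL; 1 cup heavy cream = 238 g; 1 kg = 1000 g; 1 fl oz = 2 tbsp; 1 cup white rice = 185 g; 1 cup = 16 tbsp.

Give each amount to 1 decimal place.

heavy cream: 6.1 cup; couscous: 1.6 kg; vegetable oil: 22.9 cup; diced onion: 10.3 oz; white rice: 113.1 g

Scaling factor: 22/6 = 11/3.
heavy cream: 14 oz × 11/3 × 28.35 g/oz ÷ 238 g/cup ≈ 6.1 cup
couscous: 2.5 cup × 11/3 × 176 g/cup ÷ 1000 g/kg ≈ 1.6 kg
vegetable oil: 1.5 L × 11/3 × 1000 mL/L ÷ 240 mL/cup ≈ 22.9 cup
diced onion: 0.5 cup × 11/3 × 160 g/cup ÷ 28.35 g/oz ≈ 10.3 oz
white rice: (2 tbsp + 2 tsp = 8/3 tbsp) × 11/3 ÷ 16 tbsp/cup × 185 g/cup ≈ 113.1 g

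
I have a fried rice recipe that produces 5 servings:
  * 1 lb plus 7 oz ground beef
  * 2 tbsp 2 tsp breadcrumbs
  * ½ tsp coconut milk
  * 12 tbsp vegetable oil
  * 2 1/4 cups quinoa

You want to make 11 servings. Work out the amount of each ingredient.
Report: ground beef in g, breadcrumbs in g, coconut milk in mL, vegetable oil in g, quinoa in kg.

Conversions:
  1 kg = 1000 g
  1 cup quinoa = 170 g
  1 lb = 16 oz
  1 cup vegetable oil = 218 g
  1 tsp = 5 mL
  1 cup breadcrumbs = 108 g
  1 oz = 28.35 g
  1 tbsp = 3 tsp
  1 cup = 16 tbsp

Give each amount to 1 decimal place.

Scaling factor: 11/5 = 2.2.
ground beef: (1 lb + 7 oz = 1.4375 lb) × 11/5 × 16 oz/lb × 28.35 g/oz ≈ 1434.5 g
breadcrumbs: (2 tbsp + 2 tsp = 8/3 tbsp) × 11/5 ÷ 16 tbsp/cup × 108 g/cup = 39.6 g
coconut milk: 0.5 tsp × 11/5 × 5 mL/tsp = 5.5 mL
vegetable oil: 12 tbsp × 11/5 ÷ 16 tbsp/cup × 218 g/cup = 359.7 g
quinoa: 2.25 cup × 11/5 × 170 g/cup ÷ 1000 g/kg ≈ 0.8 kg

ground beef: 1434.5 g; breadcrumbs: 39.6 g; coconut milk: 5.5 mL; vegetable oil: 359.7 g; quinoa: 0.8 kg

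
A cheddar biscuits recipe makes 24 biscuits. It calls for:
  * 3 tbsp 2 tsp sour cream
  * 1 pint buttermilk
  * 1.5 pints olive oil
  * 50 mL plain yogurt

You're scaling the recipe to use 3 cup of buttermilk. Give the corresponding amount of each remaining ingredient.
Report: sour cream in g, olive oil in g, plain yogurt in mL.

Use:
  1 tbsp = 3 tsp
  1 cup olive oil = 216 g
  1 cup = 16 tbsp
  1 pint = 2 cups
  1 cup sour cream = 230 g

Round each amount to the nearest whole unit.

sour cream: 79 g; olive oil: 972 g; plain yogurt: 75 mL

The original recipe has 2 cup of buttermilk, so the scaling factor is 3 ÷ 2 = 3/2 = 1.5.
sour cream: (3 tbsp + 2 tsp = 11/3 tbsp) × 3/2 ÷ 16 tbsp/cup × 230 g/cup ≈ 79 g
olive oil: 1.5 pint × 3/2 × 2 cup/pint × 216 g/cup = 972 g
plain yogurt: 50 mL × 3/2 = 75 mL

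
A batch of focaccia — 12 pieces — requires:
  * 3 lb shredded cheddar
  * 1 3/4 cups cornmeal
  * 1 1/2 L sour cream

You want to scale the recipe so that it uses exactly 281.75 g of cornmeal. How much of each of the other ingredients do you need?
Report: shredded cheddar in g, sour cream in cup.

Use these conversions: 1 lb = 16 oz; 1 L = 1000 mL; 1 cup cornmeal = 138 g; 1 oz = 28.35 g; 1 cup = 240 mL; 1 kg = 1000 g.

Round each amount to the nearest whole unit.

The original recipe has 241.5 g of cornmeal, so the scaling factor is 281.75 ÷ 241.5 = 7/6.
shredded cheddar: 3 lb × 7/6 × 16 oz/lb × 28.35 g/oz ≈ 1588 g
sour cream: 1.5 L × 7/6 × 1000 mL/L ÷ 240 mL/cup ≈ 7 cup

shredded cheddar: 1588 g; sour cream: 7 cup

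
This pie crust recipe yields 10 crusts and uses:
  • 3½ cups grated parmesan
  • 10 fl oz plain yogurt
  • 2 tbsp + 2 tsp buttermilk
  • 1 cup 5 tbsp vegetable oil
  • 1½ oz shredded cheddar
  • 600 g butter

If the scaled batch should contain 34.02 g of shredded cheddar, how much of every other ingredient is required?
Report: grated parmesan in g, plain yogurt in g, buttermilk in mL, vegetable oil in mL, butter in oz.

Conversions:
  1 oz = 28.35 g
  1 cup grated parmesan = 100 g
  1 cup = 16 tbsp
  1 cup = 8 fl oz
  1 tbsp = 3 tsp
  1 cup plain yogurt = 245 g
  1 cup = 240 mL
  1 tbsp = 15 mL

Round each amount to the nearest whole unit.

grated parmesan: 280 g; plain yogurt: 245 g; buttermilk: 32 mL; vegetable oil: 252 mL; butter: 17 oz

The original recipe has 42.525 g of shredded cheddar, so the scaling factor is 34.02 ÷ 42.525 = 4/5 = 0.8.
grated parmesan: 3.5 cup × 4/5 × 100 g/cup = 280 g
plain yogurt: 10 fl oz × 4/5 ÷ 8 fl oz/cup × 245 g/cup = 245 g
buttermilk: (2 tbsp + 2 tsp = 8/3 tbsp) × 4/5 × 15 mL/tbsp = 32 mL
vegetable oil: (1 cup + 5 tbsp = 1.3125 cup) × 4/5 × 240 mL/cup = 252 mL
butter: 600 g × 4/5 ÷ 28.35 g/oz ≈ 17 oz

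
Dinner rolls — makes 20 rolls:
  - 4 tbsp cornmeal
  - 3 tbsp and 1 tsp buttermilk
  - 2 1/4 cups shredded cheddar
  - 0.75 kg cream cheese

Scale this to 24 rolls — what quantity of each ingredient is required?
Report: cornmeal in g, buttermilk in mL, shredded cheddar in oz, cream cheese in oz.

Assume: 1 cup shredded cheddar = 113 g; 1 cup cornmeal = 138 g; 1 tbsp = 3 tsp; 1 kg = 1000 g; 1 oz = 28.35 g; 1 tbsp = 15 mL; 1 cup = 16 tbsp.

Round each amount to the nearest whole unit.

cornmeal: 41 g; buttermilk: 60 mL; shredded cheddar: 11 oz; cream cheese: 32 oz

Scaling factor: 24/20 = 6/5 = 1.2.
cornmeal: 4 tbsp × 6/5 ÷ 16 tbsp/cup × 138 g/cup ≈ 41 g
buttermilk: (3 tbsp + 1 tsp = 10/3 tbsp) × 6/5 × 15 mL/tbsp = 60 mL
shredded cheddar: 2.25 cup × 6/5 × 113 g/cup ÷ 28.35 g/oz ≈ 11 oz
cream cheese: 0.75 kg × 6/5 × 1000 g/kg ÷ 28.35 g/oz ≈ 32 oz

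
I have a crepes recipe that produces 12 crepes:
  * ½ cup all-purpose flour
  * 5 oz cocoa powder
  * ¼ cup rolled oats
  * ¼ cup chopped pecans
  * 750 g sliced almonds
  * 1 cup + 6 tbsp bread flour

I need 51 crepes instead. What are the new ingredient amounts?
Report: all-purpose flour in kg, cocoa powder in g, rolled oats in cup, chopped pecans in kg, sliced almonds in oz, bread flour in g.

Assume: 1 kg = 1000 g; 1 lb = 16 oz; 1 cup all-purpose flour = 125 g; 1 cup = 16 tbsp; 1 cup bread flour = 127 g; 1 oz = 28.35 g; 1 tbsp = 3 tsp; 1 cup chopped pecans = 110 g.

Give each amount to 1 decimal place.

all-purpose flour: 0.3 kg; cocoa powder: 602.4 g; rolled oats: 1.1 cup; chopped pecans: 0.1 kg; sliced almonds: 112.4 oz; bread flour: 742.2 g

Scaling factor: 51/12 = 17/4 = 4.25.
all-purpose flour: 0.5 cup × 17/4 × 125 g/cup ÷ 1000 g/kg ≈ 0.3 kg
cocoa powder: 5 oz × 17/4 × 28.35 g/oz ≈ 602.4 g
rolled oats: 0.25 cup × 17/4 ≈ 1.1 cup
chopped pecans: 0.25 cup × 17/4 × 110 g/cup ÷ 1000 g/kg ≈ 0.1 kg
sliced almonds: 750 g × 17/4 ÷ 28.35 g/oz ≈ 112.4 oz
bread flour: (1 cup + 6 tbsp = 1.375 cup) × 17/4 × 127 g/cup ≈ 742.2 g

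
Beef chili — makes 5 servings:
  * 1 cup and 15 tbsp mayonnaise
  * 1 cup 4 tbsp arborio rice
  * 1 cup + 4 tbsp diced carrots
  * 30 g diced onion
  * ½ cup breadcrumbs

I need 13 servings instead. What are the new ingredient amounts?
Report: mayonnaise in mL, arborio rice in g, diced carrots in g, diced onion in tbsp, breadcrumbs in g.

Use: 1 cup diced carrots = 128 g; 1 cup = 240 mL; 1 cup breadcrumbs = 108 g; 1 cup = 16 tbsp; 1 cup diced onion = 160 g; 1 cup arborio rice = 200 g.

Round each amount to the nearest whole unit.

mayonnaise: 1209 mL; arborio rice: 650 g; diced carrots: 416 g; diced onion: 8 tbsp; breadcrumbs: 140 g

Scaling factor: 13/5 = 2.6.
mayonnaise: (1 cup + 15 tbsp = 1.9375 cup) × 13/5 × 240 mL/cup = 1209 mL
arborio rice: (1 cup + 4 tbsp = 1.25 cup) × 13/5 × 200 g/cup = 650 g
diced carrots: (1 cup + 4 tbsp = 1.25 cup) × 13/5 × 128 g/cup = 416 g
diced onion: 30 g × 13/5 ÷ 160 g/cup × 16 tbsp/cup ≈ 8 tbsp
breadcrumbs: 0.5 cup × 13/5 × 108 g/cup ≈ 140 g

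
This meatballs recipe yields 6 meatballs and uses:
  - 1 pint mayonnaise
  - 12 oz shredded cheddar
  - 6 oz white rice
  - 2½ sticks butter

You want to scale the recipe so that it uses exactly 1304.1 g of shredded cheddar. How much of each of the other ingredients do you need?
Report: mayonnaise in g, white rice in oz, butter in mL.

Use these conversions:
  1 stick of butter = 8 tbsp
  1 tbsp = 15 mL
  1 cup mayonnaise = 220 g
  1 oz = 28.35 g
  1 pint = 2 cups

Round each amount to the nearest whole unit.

mayonnaise: 1687 g; white rice: 23 oz; butter: 1150 mL

The original recipe has 340.2 g of shredded cheddar, so the scaling factor is 1304.1 ÷ 340.2 = 23/6.
mayonnaise: 1 pint × 23/6 × 2 cup/pint × 220 g/cup ≈ 1687 g
white rice: 6 oz × 23/6 = 23 oz
butter: 2.5 stick × 23/6 × 8 tbsp/stick × 15 mL/tbsp = 1150 mL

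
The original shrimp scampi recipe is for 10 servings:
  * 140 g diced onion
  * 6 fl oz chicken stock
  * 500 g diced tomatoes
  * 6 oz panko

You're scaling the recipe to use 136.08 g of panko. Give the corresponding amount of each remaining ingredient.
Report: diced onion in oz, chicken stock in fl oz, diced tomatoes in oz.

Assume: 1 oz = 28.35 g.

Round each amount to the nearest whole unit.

diced onion: 4 oz; chicken stock: 5 fl oz; diced tomatoes: 14 oz

The original recipe has 170.1 g of panko, so the scaling factor is 136.08 ÷ 170.1 = 4/5 = 0.8.
diced onion: 140 g × 4/5 ÷ 28.35 g/oz ≈ 4 oz
chicken stock: 6 fl oz × 4/5 ≈ 5 fl oz
diced tomatoes: 500 g × 4/5 ÷ 28.35 g/oz ≈ 14 oz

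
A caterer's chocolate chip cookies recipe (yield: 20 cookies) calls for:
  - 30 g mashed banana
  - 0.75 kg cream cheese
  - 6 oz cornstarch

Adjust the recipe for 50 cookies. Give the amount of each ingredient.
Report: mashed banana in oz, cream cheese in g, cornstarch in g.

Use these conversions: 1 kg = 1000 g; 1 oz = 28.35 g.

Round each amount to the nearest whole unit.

Scaling factor: 50/20 = 5/2 = 2.5.
mashed banana: 30 g × 5/2 ÷ 28.35 g/oz ≈ 3 oz
cream cheese: 0.75 kg × 5/2 × 1000 g/kg = 1875 g
cornstarch: 6 oz × 5/2 × 28.35 g/oz ≈ 425 g

mashed banana: 3 oz; cream cheese: 1875 g; cornstarch: 425 g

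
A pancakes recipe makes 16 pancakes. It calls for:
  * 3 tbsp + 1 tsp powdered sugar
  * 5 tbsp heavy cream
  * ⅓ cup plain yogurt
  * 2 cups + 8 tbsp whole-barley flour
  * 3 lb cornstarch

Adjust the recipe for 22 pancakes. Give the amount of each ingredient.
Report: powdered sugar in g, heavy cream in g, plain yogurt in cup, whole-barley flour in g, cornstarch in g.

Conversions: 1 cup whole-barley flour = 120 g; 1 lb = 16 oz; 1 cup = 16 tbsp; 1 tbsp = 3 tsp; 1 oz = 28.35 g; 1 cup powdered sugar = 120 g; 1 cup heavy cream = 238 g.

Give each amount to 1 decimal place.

powdered sugar: 34.4 g; heavy cream: 102.3 g; plain yogurt: 0.5 cup; whole-barley flour: 412.5 g; cornstarch: 1871.1 g

Scaling factor: 22/16 = 11/8 = 1.375.
powdered sugar: (3 tbsp + 1 tsp = 10/3 tbsp) × 11/8 ÷ 16 tbsp/cup × 120 g/cup ≈ 34.4 g
heavy cream: 5 tbsp × 11/8 ÷ 16 tbsp/cup × 238 g/cup ≈ 102.3 g
plain yogurt: 1/3 cup × 11/8 ≈ 0.5 cup
whole-barley flour: (2 cup + 8 tbsp = 2.5 cup) × 11/8 × 120 g/cup = 412.5 g
cornstarch: 3 lb × 11/8 × 16 oz/lb × 28.35 g/oz = 1871.1 g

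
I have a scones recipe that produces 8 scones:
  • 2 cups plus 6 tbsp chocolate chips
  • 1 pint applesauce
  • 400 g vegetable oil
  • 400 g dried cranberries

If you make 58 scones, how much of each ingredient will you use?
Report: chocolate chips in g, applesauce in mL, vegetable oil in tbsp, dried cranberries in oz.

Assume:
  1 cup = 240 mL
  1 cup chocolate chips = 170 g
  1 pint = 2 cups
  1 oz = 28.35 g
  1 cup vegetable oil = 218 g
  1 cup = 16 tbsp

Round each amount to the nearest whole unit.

chocolate chips: 2927 g; applesauce: 3480 mL; vegetable oil: 213 tbsp; dried cranberries: 102 oz

Scaling factor: 58/8 = 29/4 = 7.25.
chocolate chips: (2 cup + 6 tbsp = 2.375 cup) × 29/4 × 170 g/cup ≈ 2927 g
applesauce: 1 pint × 29/4 × 2 cup/pint × 240 mL/cup = 3480 mL
vegetable oil: 400 g × 29/4 ÷ 218 g/cup × 16 tbsp/cup ≈ 213 tbsp
dried cranberries: 400 g × 29/4 ÷ 28.35 g/oz ≈ 102 oz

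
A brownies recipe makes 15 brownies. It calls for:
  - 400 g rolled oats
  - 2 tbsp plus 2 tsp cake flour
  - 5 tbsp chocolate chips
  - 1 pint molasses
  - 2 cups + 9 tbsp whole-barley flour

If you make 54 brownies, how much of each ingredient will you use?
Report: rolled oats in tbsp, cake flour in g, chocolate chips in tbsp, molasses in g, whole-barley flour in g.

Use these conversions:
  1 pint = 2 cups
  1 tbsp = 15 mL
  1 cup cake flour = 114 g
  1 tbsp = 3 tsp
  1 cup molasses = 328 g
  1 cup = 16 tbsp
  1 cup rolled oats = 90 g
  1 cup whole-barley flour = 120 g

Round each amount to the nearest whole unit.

rolled oats: 256 tbsp; cake flour: 68 g; chocolate chips: 18 tbsp; molasses: 2362 g; whole-barley flour: 1107 g

Scaling factor: 54/15 = 18/5 = 3.6.
rolled oats: 400 g × 18/5 ÷ 90 g/cup × 16 tbsp/cup = 256 tbsp
cake flour: (2 tbsp + 2 tsp = 8/3 tbsp) × 18/5 ÷ 16 tbsp/cup × 114 g/cup ≈ 68 g
chocolate chips: 5 tbsp × 18/5 = 18 tbsp
molasses: 1 pint × 18/5 × 2 cup/pint × 328 g/cup ≈ 2362 g
whole-barley flour: (2 cup + 9 tbsp = 2.5625 cup) × 18/5 × 120 g/cup = 1107 g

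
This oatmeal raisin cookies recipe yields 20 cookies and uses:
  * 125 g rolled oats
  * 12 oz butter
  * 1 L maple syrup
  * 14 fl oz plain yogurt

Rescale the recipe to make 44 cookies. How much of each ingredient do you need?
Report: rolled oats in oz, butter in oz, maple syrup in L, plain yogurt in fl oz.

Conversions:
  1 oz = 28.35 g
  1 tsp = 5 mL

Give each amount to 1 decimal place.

rolled oats: 9.7 oz; butter: 26.4 oz; maple syrup: 2.2 L; plain yogurt: 30.8 fl oz

Scaling factor: 44/20 = 11/5 = 2.2.
rolled oats: 125 g × 11/5 ÷ 28.35 g/oz ≈ 9.7 oz
butter: 12 oz × 11/5 = 26.4 oz
maple syrup: 1 L × 11/5 = 2.2 L
plain yogurt: 14 fl oz × 11/5 = 30.8 fl oz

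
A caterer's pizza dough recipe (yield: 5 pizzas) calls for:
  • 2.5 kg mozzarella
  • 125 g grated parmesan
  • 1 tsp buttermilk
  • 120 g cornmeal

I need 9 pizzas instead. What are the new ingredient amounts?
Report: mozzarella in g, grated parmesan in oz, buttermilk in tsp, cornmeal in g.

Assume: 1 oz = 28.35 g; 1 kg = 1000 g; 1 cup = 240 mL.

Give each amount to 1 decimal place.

Scaling factor: 9/5 = 1.8.
mozzarella: 2.5 kg × 9/5 × 1000 g/kg = 4500.0 g
grated parmesan: 125 g × 9/5 ÷ 28.35 g/oz ≈ 7.9 oz
buttermilk: 1 tsp × 9/5 = 1.8 tsp
cornmeal: 120 g × 9/5 = 216.0 g

mozzarella: 4500.0 g; grated parmesan: 7.9 oz; buttermilk: 1.8 tsp; cornmeal: 216.0 g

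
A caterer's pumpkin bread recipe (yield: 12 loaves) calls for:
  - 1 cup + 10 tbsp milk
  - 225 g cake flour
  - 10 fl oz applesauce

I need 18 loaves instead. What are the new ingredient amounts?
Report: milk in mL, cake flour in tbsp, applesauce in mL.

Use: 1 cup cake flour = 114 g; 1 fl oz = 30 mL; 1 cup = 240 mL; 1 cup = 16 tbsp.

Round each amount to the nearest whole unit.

Scaling factor: 18/12 = 3/2 = 1.5.
milk: (1 cup + 10 tbsp = 1.625 cup) × 3/2 × 240 mL/cup = 585 mL
cake flour: 225 g × 3/2 ÷ 114 g/cup × 16 tbsp/cup ≈ 47 tbsp
applesauce: 10 fl oz × 3/2 × 30 mL/fl oz = 450 mL

milk: 585 mL; cake flour: 47 tbsp; applesauce: 450 mL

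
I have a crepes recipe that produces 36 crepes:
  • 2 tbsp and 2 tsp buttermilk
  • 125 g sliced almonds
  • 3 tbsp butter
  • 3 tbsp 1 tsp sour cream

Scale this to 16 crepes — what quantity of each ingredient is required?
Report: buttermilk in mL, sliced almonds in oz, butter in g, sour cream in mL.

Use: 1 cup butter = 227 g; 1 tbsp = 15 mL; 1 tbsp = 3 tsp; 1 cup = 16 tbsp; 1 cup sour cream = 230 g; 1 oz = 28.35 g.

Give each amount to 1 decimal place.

Scaling factor: 16/36 = 4/9.
buttermilk: (2 tbsp + 2 tsp = 8/3 tbsp) × 4/9 × 15 mL/tbsp ≈ 17.8 mL
sliced almonds: 125 g × 4/9 ÷ 28.35 g/oz ≈ 2.0 oz
butter: 3 tbsp × 4/9 ÷ 16 tbsp/cup × 227 g/cup ≈ 18.9 g
sour cream: (3 tbsp + 1 tsp = 10/3 tbsp) × 4/9 × 15 mL/tbsp ≈ 22.2 mL

buttermilk: 17.8 mL; sliced almonds: 2.0 oz; butter: 18.9 g; sour cream: 22.2 mL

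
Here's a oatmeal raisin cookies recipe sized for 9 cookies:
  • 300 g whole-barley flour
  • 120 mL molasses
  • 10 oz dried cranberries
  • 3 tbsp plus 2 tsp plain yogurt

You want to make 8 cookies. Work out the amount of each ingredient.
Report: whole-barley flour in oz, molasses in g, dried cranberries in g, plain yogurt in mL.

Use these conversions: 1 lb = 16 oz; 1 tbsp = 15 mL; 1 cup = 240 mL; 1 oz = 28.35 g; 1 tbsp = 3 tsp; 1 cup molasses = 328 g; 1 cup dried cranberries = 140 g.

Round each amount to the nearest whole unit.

whole-barley flour: 9 oz; molasses: 146 g; dried cranberries: 252 g; plain yogurt: 49 mL

Scaling factor: 8/9.
whole-barley flour: 300 g × 8/9 ÷ 28.35 g/oz ≈ 9 oz
molasses: 120 mL × 8/9 ÷ 240 mL/cup × 328 g/cup ≈ 146 g
dried cranberries: 10 oz × 8/9 × 28.35 g/oz = 252 g
plain yogurt: (3 tbsp + 2 tsp = 11/3 tbsp) × 8/9 × 15 mL/tbsp ≈ 49 mL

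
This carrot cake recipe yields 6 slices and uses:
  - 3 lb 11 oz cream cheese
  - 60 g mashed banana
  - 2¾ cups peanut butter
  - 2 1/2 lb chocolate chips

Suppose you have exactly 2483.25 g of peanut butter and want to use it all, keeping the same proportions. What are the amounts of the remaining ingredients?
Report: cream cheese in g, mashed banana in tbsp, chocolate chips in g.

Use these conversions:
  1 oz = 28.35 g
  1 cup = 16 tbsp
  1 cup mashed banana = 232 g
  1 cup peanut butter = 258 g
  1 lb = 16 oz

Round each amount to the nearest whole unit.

cream cheese: 5854 g; mashed banana: 14 tbsp; chocolate chips: 3969 g

The original recipe has 709.5 g of peanut butter, so the scaling factor is 2483.25 ÷ 709.5 = 7/2 = 3.5.
cream cheese: (3 lb + 11 oz = 3.6875 lb) × 7/2 × 16 oz/lb × 28.35 g/oz ≈ 5854 g
mashed banana: 60 g × 7/2 ÷ 232 g/cup × 16 tbsp/cup ≈ 14 tbsp
chocolate chips: 2.5 lb × 7/2 × 16 oz/lb × 28.35 g/oz = 3969 g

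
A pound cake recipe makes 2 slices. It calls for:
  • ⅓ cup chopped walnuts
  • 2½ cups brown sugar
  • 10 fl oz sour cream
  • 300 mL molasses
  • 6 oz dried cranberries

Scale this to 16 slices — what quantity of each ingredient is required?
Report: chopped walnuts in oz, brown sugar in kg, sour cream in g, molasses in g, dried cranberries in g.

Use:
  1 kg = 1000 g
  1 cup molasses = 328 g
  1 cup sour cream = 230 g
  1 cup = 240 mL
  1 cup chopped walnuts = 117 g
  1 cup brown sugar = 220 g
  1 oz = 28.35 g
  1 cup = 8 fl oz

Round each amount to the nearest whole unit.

chopped walnuts: 11 oz; brown sugar: 4 kg; sour cream: 2300 g; molasses: 3280 g; dried cranberries: 1361 g

Scaling factor: 16/2 = 8.
chopped walnuts: 1/3 cup × 8 × 117 g/cup ÷ 28.35 g/oz ≈ 11 oz
brown sugar: 2.5 cup × 8 × 220 g/cup ÷ 1000 g/kg ≈ 4 kg
sour cream: 10 fl oz × 8 ÷ 8 fl oz/cup × 230 g/cup = 2300 g
molasses: 300 mL × 8 ÷ 240 mL/cup × 328 g/cup = 3280 g
dried cranberries: 6 oz × 8 × 28.35 g/oz ≈ 1361 g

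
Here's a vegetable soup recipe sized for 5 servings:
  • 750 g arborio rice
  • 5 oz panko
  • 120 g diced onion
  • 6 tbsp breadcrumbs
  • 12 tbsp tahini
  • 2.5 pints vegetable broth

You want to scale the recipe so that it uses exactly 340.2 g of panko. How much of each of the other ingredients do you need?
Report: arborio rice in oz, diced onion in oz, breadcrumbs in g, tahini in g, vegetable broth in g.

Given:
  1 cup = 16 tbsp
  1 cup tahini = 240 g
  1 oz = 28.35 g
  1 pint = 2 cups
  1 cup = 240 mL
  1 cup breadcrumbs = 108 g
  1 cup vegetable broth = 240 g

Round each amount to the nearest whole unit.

The original recipe has 141.75 g of panko, so the scaling factor is 340.2 ÷ 141.75 = 12/5 = 2.4.
arborio rice: 750 g × 12/5 ÷ 28.35 g/oz ≈ 63 oz
diced onion: 120 g × 12/5 ÷ 28.35 g/oz ≈ 10 oz
breadcrumbs: 6 tbsp × 12/5 ÷ 16 tbsp/cup × 108 g/cup ≈ 97 g
tahini: 12 tbsp × 12/5 ÷ 16 tbsp/cup × 240 g/cup = 432 g
vegetable broth: 2.5 pint × 12/5 × 2 cup/pint × 240 g/cup = 2880 g

arborio rice: 63 oz; diced onion: 10 oz; breadcrumbs: 97 g; tahini: 432 g; vegetable broth: 2880 g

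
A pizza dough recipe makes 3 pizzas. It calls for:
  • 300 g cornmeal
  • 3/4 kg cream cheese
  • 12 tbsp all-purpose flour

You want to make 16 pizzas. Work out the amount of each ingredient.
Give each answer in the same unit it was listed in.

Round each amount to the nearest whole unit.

cornmeal: 1600 g; cream cheese: 4 kg; all-purpose flour: 64 tbsp

Scaling factor: 16/3.
cornmeal: 300 g × 16/3 = 1600 g
cream cheese: 0.75 kg × 16/3 = 4 kg
all-purpose flour: 12 tbsp × 16/3 = 64 tbsp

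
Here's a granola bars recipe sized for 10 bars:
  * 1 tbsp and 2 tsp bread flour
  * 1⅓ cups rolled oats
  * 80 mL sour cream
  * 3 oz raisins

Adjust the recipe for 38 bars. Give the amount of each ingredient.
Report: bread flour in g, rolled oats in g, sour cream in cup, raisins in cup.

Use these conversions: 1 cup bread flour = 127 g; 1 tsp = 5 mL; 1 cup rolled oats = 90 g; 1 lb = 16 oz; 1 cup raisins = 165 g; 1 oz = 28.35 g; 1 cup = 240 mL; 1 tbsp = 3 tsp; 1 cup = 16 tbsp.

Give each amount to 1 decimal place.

Scaling factor: 38/10 = 19/5 = 3.8.
bread flour: (1 tbsp + 2 tsp = 5/3 tbsp) × 19/5 ÷ 16 tbsp/cup × 127 g/cup ≈ 50.3 g
rolled oats: 4/3 cup × 19/5 × 90 g/cup = 456.0 g
sour cream: 80 mL × 19/5 ÷ 240 mL/cup ≈ 1.3 cup
raisins: 3 oz × 19/5 × 28.35 g/oz ÷ 165 g/cup ≈ 2.0 cup

bread flour: 50.3 g; rolled oats: 456.0 g; sour cream: 1.3 cup; raisins: 2.0 cup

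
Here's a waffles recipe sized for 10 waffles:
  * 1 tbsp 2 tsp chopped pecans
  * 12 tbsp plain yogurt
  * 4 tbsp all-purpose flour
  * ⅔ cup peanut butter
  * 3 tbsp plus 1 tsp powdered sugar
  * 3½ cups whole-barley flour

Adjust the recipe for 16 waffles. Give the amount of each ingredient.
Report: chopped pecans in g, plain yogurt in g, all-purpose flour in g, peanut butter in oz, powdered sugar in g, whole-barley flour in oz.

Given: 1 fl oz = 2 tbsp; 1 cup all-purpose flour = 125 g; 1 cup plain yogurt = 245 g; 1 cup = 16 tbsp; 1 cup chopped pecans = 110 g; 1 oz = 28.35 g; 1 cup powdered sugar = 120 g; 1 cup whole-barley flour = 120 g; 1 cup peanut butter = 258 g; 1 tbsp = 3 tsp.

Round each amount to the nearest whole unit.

chopped pecans: 18 g; plain yogurt: 294 g; all-purpose flour: 50 g; peanut butter: 10 oz; powdered sugar: 40 g; whole-barley flour: 24 oz

Scaling factor: 16/10 = 8/5 = 1.6.
chopped pecans: (1 tbsp + 2 tsp = 5/3 tbsp) × 8/5 ÷ 16 tbsp/cup × 110 g/cup ≈ 18 g
plain yogurt: 12 tbsp × 8/5 ÷ 16 tbsp/cup × 245 g/cup = 294 g
all-purpose flour: 4 tbsp × 8/5 ÷ 16 tbsp/cup × 125 g/cup = 50 g
peanut butter: 2/3 cup × 8/5 × 258 g/cup ÷ 28.35 g/oz ≈ 10 oz
powdered sugar: (3 tbsp + 1 tsp = 10/3 tbsp) × 8/5 ÷ 16 tbsp/cup × 120 g/cup = 40 g
whole-barley flour: 3.5 cup × 8/5 × 120 g/cup ÷ 28.35 g/oz ≈ 24 oz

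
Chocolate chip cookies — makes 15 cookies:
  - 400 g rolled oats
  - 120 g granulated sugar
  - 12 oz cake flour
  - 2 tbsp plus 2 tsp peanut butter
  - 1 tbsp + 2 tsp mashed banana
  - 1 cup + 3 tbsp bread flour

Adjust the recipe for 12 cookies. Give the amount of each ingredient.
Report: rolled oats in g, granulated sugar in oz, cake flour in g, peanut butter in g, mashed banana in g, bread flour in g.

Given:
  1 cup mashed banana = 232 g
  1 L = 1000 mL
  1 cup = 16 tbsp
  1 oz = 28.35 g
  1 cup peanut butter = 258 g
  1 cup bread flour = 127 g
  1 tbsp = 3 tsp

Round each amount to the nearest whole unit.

Scaling factor: 12/15 = 4/5 = 0.8.
rolled oats: 400 g × 4/5 = 320 g
granulated sugar: 120 g × 4/5 ÷ 28.35 g/oz ≈ 3 oz
cake flour: 12 oz × 4/5 × 28.35 g/oz ≈ 272 g
peanut butter: (2 tbsp + 2 tsp = 8/3 tbsp) × 4/5 ÷ 16 tbsp/cup × 258 g/cup ≈ 34 g
mashed banana: (1 tbsp + 2 tsp = 5/3 tbsp) × 4/5 ÷ 16 tbsp/cup × 232 g/cup ≈ 19 g
bread flour: (1 cup + 3 tbsp = 1.1875 cup) × 4/5 × 127 g/cup ≈ 121 g

rolled oats: 320 g; granulated sugar: 3 oz; cake flour: 272 g; peanut butter: 34 g; mashed banana: 19 g; bread flour: 121 g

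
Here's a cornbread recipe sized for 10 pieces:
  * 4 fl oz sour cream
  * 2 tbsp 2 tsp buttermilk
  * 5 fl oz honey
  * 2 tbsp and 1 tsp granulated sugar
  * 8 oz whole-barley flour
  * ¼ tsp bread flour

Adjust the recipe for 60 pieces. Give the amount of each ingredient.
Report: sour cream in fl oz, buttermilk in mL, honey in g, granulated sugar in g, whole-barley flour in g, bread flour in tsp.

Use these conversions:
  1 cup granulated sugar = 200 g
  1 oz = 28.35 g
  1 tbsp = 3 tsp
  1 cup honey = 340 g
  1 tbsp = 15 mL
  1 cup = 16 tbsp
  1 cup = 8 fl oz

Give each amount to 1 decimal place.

sour cream: 24.0 fl oz; buttermilk: 240.0 mL; honey: 1275.0 g; granulated sugar: 175.0 g; whole-barley flour: 1360.8 g; bread flour: 1.5 tsp

Scaling factor: 60/10 = 6.
sour cream: 4 fl oz × 6 = 24.0 fl oz
buttermilk: (2 tbsp + 2 tsp = 8/3 tbsp) × 6 × 15 mL/tbsp = 240.0 mL
honey: 5 fl oz × 6 ÷ 8 fl oz/cup × 340 g/cup = 1275.0 g
granulated sugar: (2 tbsp + 1 tsp = 7/3 tbsp) × 6 ÷ 16 tbsp/cup × 200 g/cup = 175.0 g
whole-barley flour: 8 oz × 6 × 28.35 g/oz = 1360.8 g
bread flour: 0.25 tsp × 6 = 1.5 tsp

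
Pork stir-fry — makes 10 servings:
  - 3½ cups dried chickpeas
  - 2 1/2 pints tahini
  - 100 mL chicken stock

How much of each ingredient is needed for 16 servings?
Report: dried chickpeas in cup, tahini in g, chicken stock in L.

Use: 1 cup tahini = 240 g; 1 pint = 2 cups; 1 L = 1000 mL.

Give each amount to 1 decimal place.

dried chickpeas: 5.6 cup; tahini: 1920.0 g; chicken stock: 0.2 L

Scaling factor: 16/10 = 8/5 = 1.6.
dried chickpeas: 3.5 cup × 8/5 = 5.6 cup
tahini: 2.5 pint × 8/5 × 2 cup/pint × 240 g/cup = 1920.0 g
chicken stock: 100 mL × 8/5 ÷ 1000 mL/L ≈ 0.2 L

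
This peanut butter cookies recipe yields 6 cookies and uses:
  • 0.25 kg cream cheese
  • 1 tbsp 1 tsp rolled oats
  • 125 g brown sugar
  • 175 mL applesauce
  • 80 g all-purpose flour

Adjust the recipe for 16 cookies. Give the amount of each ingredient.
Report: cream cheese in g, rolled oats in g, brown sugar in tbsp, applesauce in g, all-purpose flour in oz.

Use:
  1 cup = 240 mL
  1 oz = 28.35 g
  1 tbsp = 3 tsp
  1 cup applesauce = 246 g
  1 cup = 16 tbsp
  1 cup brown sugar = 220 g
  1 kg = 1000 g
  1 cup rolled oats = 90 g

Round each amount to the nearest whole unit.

cream cheese: 667 g; rolled oats: 20 g; brown sugar: 24 tbsp; applesauce: 478 g; all-purpose flour: 8 oz

Scaling factor: 16/6 = 8/3.
cream cheese: 0.25 kg × 8/3 × 1000 g/kg ≈ 667 g
rolled oats: (1 tbsp + 1 tsp = 4/3 tbsp) × 8/3 ÷ 16 tbsp/cup × 90 g/cup = 20 g
brown sugar: 125 g × 8/3 ÷ 220 g/cup × 16 tbsp/cup ≈ 24 tbsp
applesauce: 175 mL × 8/3 ÷ 240 mL/cup × 246 g/cup ≈ 478 g
all-purpose flour: 80 g × 8/3 ÷ 28.35 g/oz ≈ 8 oz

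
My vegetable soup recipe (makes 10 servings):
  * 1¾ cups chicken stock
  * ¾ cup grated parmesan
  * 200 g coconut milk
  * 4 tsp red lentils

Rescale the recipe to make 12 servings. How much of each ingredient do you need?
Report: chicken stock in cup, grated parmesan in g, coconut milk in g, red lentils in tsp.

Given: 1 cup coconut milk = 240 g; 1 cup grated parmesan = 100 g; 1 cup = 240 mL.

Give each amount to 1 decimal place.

chicken stock: 2.1 cup; grated parmesan: 90.0 g; coconut milk: 240.0 g; red lentils: 4.8 tsp

Scaling factor: 12/10 = 6/5 = 1.2.
chicken stock: 1.75 cup × 6/5 = 2.1 cup
grated parmesan: 0.75 cup × 6/5 × 100 g/cup = 90.0 g
coconut milk: 200 g × 6/5 = 240.0 g
red lentils: 4 tsp × 6/5 = 4.8 tsp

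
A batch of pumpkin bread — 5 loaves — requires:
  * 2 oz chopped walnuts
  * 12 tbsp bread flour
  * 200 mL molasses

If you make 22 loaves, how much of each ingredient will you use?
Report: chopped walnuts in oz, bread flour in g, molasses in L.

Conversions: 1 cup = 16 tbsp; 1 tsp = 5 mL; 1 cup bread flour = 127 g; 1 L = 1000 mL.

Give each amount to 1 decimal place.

chopped walnuts: 8.8 oz; bread flour: 419.1 g; molasses: 0.9 L

Scaling factor: 22/5 = 4.4.
chopped walnuts: 2 oz × 22/5 = 8.8 oz
bread flour: 12 tbsp × 22/5 ÷ 16 tbsp/cup × 127 g/cup = 419.1 g
molasses: 200 mL × 22/5 ÷ 1000 mL/L ≈ 0.9 L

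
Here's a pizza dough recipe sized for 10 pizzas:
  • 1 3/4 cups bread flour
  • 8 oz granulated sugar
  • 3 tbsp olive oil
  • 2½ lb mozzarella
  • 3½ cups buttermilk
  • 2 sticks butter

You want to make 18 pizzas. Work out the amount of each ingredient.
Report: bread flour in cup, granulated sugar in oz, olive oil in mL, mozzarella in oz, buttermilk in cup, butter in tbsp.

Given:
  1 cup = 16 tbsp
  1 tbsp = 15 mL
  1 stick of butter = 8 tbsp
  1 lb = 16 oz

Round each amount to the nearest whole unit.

Scaling factor: 18/10 = 9/5 = 1.8.
bread flour: 1.75 cup × 9/5 ≈ 3 cup
granulated sugar: 8 oz × 9/5 ≈ 14 oz
olive oil: 3 tbsp × 9/5 × 15 mL/tbsp = 81 mL
mozzarella: 2.5 lb × 9/5 × 16 oz/lb = 72 oz
buttermilk: 3.5 cup × 9/5 ≈ 6 cup
butter: 2 stick × 9/5 × 8 tbsp/stick ≈ 29 tbsp

bread flour: 3 cup; granulated sugar: 14 oz; olive oil: 81 mL; mozzarella: 72 oz; buttermilk: 6 cup; butter: 29 tbsp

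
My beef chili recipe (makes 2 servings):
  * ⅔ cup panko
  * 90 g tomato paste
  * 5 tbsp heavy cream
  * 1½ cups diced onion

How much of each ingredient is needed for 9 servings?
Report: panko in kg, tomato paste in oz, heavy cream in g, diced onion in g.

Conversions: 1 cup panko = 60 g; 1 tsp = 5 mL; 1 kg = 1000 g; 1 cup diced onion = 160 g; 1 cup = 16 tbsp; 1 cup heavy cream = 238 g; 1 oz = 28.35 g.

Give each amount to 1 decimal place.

Scaling factor: 9/2 = 4.5.
panko: 2/3 cup × 9/2 × 60 g/cup ÷ 1000 g/kg ≈ 0.2 kg
tomato paste: 90 g × 9/2 ÷ 28.35 g/oz ≈ 14.3 oz
heavy cream: 5 tbsp × 9/2 ÷ 16 tbsp/cup × 238 g/cup ≈ 334.7 g
diced onion: 1.5 cup × 9/2 × 160 g/cup = 1080.0 g

panko: 0.2 kg; tomato paste: 14.3 oz; heavy cream: 334.7 g; diced onion: 1080.0 g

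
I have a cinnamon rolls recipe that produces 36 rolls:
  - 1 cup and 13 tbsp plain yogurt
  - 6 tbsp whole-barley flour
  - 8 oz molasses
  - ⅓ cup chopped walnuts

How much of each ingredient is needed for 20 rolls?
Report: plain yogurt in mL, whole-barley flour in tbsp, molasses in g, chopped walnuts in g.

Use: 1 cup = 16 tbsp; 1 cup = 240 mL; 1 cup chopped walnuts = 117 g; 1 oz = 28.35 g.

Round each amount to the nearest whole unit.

Scaling factor: 20/36 = 5/9.
plain yogurt: (1 cup + 13 tbsp = 1.8125 cup) × 5/9 × 240 mL/cup ≈ 242 mL
whole-barley flour: 6 tbsp × 5/9 ≈ 3 tbsp
molasses: 8 oz × 5/9 × 28.35 g/oz = 126 g
chopped walnuts: 1/3 cup × 5/9 × 117 g/cup ≈ 22 g

plain yogurt: 242 mL; whole-barley flour: 3 tbsp; molasses: 126 g; chopped walnuts: 22 g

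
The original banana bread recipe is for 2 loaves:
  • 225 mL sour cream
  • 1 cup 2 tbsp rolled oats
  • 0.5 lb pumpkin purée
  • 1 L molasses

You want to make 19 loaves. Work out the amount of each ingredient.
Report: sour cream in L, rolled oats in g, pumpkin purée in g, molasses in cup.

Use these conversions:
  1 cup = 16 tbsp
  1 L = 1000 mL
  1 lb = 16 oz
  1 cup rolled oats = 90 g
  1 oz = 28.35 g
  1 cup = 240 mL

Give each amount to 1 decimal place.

Scaling factor: 19/2 = 9.5.
sour cream: 225 mL × 19/2 ÷ 1000 mL/L ≈ 2.1 L
rolled oats: (1 cup + 2 tbsp = 1.125 cup) × 19/2 × 90 g/cup ≈ 961.9 g
pumpkin purée: 0.5 lb × 19/2 × 16 oz/lb × 28.35 g/oz = 2154.6 g
molasses: 1 L × 19/2 × 1000 mL/L ÷ 240 mL/cup ≈ 39.6 cup

sour cream: 2.1 L; rolled oats: 961.9 g; pumpkin purée: 2154.6 g; molasses: 39.6 cup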